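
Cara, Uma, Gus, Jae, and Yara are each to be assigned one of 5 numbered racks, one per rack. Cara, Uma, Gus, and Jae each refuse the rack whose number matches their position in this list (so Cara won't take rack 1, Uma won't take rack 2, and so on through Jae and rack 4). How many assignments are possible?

53

Let Aᵢ (for 1 ≤ i ≤ 4) be the placements that put person i in their forbidden rack. Any j of these fix j positions, leaving (5−j)! ways to fill the rest, and there are C(4,j) ways to pick which j.
By inclusion–exclusion, the number of valid placements is Σ_{j=0}^{4} (−1)^j C(4,j)·(5−j)!.
Computing: 120 − 96 + 36 − 8 + 1 = 53.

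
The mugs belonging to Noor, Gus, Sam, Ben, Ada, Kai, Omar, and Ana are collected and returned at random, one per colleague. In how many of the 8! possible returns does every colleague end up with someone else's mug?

This is the derangement count D_8: permutations of 8 items with no fixed point.
By inclusion–exclusion this is Σ_{j=0}^{8} (−1)^j C(8,j)·(8−j)!.
Computing: 40320 − 40320 + 20160 − 6720 + 1680 − 336 + 56 − 8 + 1 = 14833.

14833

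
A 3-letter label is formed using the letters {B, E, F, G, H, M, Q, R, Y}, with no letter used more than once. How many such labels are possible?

504

This is a permutation of 3 out of 9: P(9,3) = 9!/6!.
That product is 9 × 8 × 7 = 504.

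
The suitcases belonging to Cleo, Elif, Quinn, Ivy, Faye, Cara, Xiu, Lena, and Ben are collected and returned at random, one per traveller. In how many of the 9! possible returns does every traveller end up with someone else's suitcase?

133496

Count assignments avoiding every fixed point. For any j of the 9 travellers fixed to their own suitcase, the other 9−j can be arranged in (9−j)! ways.
By inclusion–exclusion this is Σ_{j=0}^{9} (−1)^j C(9,j)·(9−j)!.
Computing: 362880 − 362880 + 181440 − 60480 + 15120 − 3024 + 504 − 72 + 9 − 1 = 133496.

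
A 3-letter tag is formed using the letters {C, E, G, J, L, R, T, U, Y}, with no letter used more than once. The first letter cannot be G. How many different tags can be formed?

448

The first letter has 9−1 = 8 choices (anything except G).
The remaining 2 letters are filled from the other 8 symbols without repetition: 8 × 7 = 56.
Total: 8 × 56 = 448.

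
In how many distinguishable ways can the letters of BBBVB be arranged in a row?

The 5 letters of BBBVB have repeats: B appearing 4 times.
Dividing 5! = 120 by 4! = 24 for the repeated letters gives 5.

5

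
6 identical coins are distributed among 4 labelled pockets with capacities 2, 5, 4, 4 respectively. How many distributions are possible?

Without the upper bounds there are C(9,3) = 84 ways to split 6 among 4 pockets.
Subtract solutions that violate a single cap (substitute x_i' = x_i − (cap_i+1)): x_1 ≥ 3 gives C(6,3) = 20; x_2 ≥ 6 gives C(3,3) = 1; x_3 ≥ 5 gives C(4,3) = 4; x_4 ≥ 5 gives C(4,3) = 4. Together 29.
No two caps can be exceeded simultaneously, so the pair terms are all 0.
By inclusion–exclusion the count is 84 − 29 + 0 = 55.

55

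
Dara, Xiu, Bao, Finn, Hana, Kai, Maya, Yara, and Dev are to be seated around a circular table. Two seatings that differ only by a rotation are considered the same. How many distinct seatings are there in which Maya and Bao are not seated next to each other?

All circular seatings of 9 people number (8)! = 40320.
Those with Maya next to Bao: fuse the pair into one unit and seat 8 units around a circle — 2·(7)! = 10080.
Subtracting, 40320 − 10080 = 30240.

30240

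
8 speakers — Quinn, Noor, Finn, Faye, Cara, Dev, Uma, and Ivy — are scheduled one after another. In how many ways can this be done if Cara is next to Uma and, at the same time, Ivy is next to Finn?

2880

Treat {Cara,Uma} as one block (2 orders) and {Ivy,Finn} as another (2 orders).
That leaves 6 units to arrange: 2 × 2 × 6! = 4 × 720 = 2880.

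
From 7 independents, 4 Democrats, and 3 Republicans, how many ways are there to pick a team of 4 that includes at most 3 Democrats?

Split by how many Democrats are chosen (0 through 3).
Sum: C(4,0)·C(10,4) + C(4,1)·C(10,3) + C(4,2)·C(10,2) + C(4,3)·C(10,1) = 210 + 480 + 270 + 40 = 1000.

1000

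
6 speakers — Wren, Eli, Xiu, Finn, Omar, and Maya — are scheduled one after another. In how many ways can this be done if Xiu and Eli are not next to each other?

480

Of the 6! = 720 arrangements, those with Xiu and Eli adjacent number 2 × 5! = 240 (treat the pair as a block with 2 internal orders).
Complementary counting: 720 − 240 = 480.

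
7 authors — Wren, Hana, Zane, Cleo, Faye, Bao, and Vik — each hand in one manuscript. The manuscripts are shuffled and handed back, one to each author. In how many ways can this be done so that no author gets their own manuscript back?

1854

Count assignments avoiding every fixed point. For any j of the 7 authors fixed to their own manuscript, the other 7−j can be arranged in (7−j)! ways.
By inclusion–exclusion this is Σ_{j=0}^{7} (−1)^j C(7,j)·(7−j)!.
Computing: 5040 − 5040 + 2520 − 840 + 210 − 42 + 7 − 1 = 1854.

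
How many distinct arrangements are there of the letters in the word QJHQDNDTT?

45360

QJHQDNDTT has 9 letters with D appearing twice, Q appearing twice, and T appearing twice.
The number of distinct arrangements is 9!/(2!·2!·2!) = 362880/8 = 45360.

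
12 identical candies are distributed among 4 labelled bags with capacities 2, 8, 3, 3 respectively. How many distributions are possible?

29

By stars and bars, unrestricted non-negative solutions to x_1+…+x_4 = 12 number C(12+3,3) = 455.
Subtract solutions that violate a single cap (substitute x_i' = x_i − (cap_i+1)): x_1 ≥ 3 gives C(12,3) = 220; x_2 ≥ 9 gives C(6,3) = 20; x_3 ≥ 4 gives C(11,3) = 165; x_4 ≥ 4 gives C(11,3) = 165. Together 570.
Add back pairs where two caps are both exceeded: 1 + 56 + 56 + 0 + 0 + 35 = 148.
Subtract triples: 0 + 0 + 4 + 0 = 4.
By inclusion–exclusion the count is 455 − 570 + 148 − 4 = 29.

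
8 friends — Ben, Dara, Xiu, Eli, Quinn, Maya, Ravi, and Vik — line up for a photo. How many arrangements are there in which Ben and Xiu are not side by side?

30240

Of the 8! = 40320 arrangements, those with Ben and Xiu adjacent number 2 × 7! = 10080 (treat the pair as a block with 2 internal orders).
Complementary counting: 40320 − 10080 = 30240.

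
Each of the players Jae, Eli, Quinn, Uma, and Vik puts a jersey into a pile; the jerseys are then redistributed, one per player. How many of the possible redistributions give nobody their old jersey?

44

This is the derangement count D_5: permutations of 5 items with no fixed point.
By inclusion–exclusion this is Σ_{j=0}^{5} (−1)^j C(5,j)·(5−j)!.
Computing: 120 − 120 + 60 − 20 + 5 − 1 = 44.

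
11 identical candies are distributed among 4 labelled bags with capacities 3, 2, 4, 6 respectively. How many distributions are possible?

30

Ignoring the caps, the number of non-negative solutions to x_1+…+x_4 = 11 is C(14,3) = 364.
Subtract solutions that violate a single cap (substitute x_i' = x_i − (cap_i+1)): x_1 ≥ 4 gives C(10,3) = 120; x_2 ≥ 3 gives C(11,3) = 165; x_3 ≥ 5 gives C(9,3) = 84; x_4 ≥ 7 gives C(7,3) = 35. Together 404.
Add back pairs where two caps are both exceeded: 35 + 10 + 1 + 20 + 4 + 0 = 70.
By inclusion–exclusion the count is 364 − 404 + 70 = 30.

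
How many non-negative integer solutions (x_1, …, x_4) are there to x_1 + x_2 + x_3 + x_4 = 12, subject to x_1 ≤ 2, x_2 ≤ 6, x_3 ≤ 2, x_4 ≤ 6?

Ignoring the caps, the number of non-negative solutions to x_1+…+x_4 = 12 is C(15,3) = 455.
Subtract solutions that violate a single cap (substitute x_i' = x_i − (cap_i+1)): x_1 ≥ 3 gives C(12,3) = 220; x_2 ≥ 7 gives C(8,3) = 56; x_3 ≥ 3 gives C(12,3) = 220; x_4 ≥ 7 gives C(8,3) = 56. Together 552.
Add back pairs where two caps are both exceeded: 10 + 84 + 10 + 10 + 0 + 10 = 124.
By inclusion–exclusion the count is 455 − 552 + 124 = 27.

27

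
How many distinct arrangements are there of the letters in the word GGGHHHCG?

280

GGGHHHCG has 8 letters with G appearing 4 times and H appearing 3 times.
The number of distinct arrangements is 8!/(4!·3!) = 40320/144 = 280.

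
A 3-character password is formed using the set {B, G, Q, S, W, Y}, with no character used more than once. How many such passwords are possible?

120

This is a permutation of 3 out of 6: P(6,3) = 6!/3!.
6 × 5 × 4 = 120.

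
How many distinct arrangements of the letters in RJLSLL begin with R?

Fix R in the first position and arrange the remaining 5 letters.
Those 5 letters have L appearing 3 times, giving (5)!/(3!) = 20.

20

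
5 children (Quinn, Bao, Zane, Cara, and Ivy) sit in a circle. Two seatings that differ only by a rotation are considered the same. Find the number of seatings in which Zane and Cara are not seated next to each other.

12

All circular seatings of 5 people number (4)! = 24.
Seatings with Zane beside Cara: treat them as a block with 2 internal orders, giving 2 × (3)! = 12.
Subtracting, 24 − 12 = 12.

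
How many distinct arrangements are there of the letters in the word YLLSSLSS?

280

The 8 letters of YLLSSLSS have repeats: L appearing 3 times and S appearing 4 times.
The number of distinct arrangements is 8!/(4!·3!) = 40320/144 = 280.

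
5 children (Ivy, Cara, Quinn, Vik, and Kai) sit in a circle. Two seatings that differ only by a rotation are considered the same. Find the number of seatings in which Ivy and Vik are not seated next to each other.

12

Without the restriction there are (4)! = 24 seatings.
Seatings with Ivy beside Vik: treat them as a block with 2 internal orders, giving 2 × (3)! = 12.
Subtracting, 24 − 12 = 12.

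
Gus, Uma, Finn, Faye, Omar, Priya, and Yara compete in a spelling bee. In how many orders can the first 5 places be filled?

This is an ordered selection of 5 from 7: P(7,5).
That gives 7 × 6 × 5 × 4 × 3 = 2520.

2520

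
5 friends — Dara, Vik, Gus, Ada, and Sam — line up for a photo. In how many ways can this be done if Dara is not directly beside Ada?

Of the 5! = 120 arrangements, those with Dara and Ada adjacent number 2 × 4! = 48 (treat the pair as a block with 2 internal orders).
Complementary counting: 120 − 48 = 72.

72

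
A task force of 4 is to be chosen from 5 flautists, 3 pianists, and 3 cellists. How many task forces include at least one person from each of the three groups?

180

Total 4-person selections from all 11: C(11,4) = 330.
Subtract selections that omit an entire group: no flautists → C(6,4) = 15; no pianists → C(8,4) = 70; no cellists → C(8,4) = 70.
Add back selections omitting two groups (i.e. drawn from a single group): C(5,4) + C(3,4) + C(3,4) = 5.
By inclusion–exclusion: 330 − 155 + 5 = 180.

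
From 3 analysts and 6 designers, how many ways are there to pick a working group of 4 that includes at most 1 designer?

Split by how many designers are chosen (0 through 1).
Sum: C(6,0)·C(3,4) + C(6,1)·C(3,3) = 0 + 6 = 6.

6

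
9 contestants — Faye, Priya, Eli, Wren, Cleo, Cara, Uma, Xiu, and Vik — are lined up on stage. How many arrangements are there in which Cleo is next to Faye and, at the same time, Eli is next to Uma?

20160

Treat {Cleo,Faye} as one block (2 orders) and {Eli,Uma} as another (2 orders).
That leaves 7 units to arrange: 2 × 2 × 7! = 4 × 5040 = 20160.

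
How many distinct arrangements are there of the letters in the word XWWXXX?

15

Letter multiplicities in XWWXXX: W×2, X×4.
Dividing 6! = 720 by 4!·2! = 48 for the repeated letters gives 15.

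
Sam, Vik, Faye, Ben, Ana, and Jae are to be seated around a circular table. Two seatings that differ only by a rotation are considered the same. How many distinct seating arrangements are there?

120

Around a circle, 6 distinct people have 6!/6 = (5)! = 120 rotationally distinct seatings.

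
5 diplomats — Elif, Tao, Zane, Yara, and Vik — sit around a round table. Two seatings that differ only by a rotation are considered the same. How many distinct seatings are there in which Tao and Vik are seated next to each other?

12

Treat {Tao, Vik} as one unit (2 internal orders) and seat the resulting 4 units around the table: (3)! circular arrangements.
So 2 × (3)! = 2 × 6 = 12.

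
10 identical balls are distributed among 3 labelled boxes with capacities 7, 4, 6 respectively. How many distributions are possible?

Without the upper bounds there are C(12,2) = 66 ways to split 10 among 3 boxes.
Subtract solutions that violate a single cap (substitute x_i' = x_i − (cap_i+1)): x_1 ≥ 8 gives C(4,2) = 6; x_2 ≥ 5 gives C(7,2) = 21; x_3 ≥ 7 gives C(5,2) = 10. Together 37.
No two caps can be exceeded simultaneously, so the pair terms are all 0.
By inclusion–exclusion the count is 66 − 37 + 0 = 29.

29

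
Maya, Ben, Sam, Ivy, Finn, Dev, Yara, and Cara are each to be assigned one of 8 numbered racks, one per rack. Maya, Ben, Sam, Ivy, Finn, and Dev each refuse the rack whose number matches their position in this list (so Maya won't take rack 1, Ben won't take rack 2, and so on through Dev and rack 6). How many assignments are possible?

Let Aᵢ (for 1 ≤ i ≤ 6) be the placements that put person i in their forbidden rack. Any j of these fix j positions, leaving (8−j)! ways to fill the rest, and there are C(6,j) ways to pick which j.
By inclusion–exclusion, the number of valid placements is Σ_{j=0}^{6} (−1)^j C(6,j)·(8−j)!.
Computing: 40320 − 30240 + 10800 − 2400 + 360 − 36 + 2 = 18806.

18806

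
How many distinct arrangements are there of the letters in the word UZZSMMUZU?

5040

Letter multiplicities in UZZSMMUZU: M×2, S×1, U×3, Z×3.
Dividing 9! = 362880 by 3!·3!·2! = 72 for the repeated letters gives 5040.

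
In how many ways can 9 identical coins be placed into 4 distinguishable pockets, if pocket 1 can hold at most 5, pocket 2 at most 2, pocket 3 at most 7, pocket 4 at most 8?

112

By stars and bars, unrestricted non-negative solutions to x_1+…+x_4 = 9 number C(9+3,3) = 220.
Subtract solutions that violate a single cap (substitute x_i' = x_i − (cap_i+1)): x_1 ≥ 6 gives C(6,3) = 20; x_2 ≥ 3 gives C(9,3) = 84; x_3 ≥ 8 gives C(4,3) = 4; x_4 ≥ 9 gives C(3,3) = 1. Together 109.
Add back pairs where two caps are both exceeded: 1 + 0 + 0 + 0 + 0 + 0 = 1.
By inclusion–exclusion the count is 220 − 109 + 1 = 112.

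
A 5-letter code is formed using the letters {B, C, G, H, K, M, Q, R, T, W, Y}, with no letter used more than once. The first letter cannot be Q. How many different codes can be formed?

50400

The first letter has 11−1 = 10 choices (anything except Q).
The remaining 4 letters are filled from the other 10 symbols without repetition: 10 × 9 × 8 × 7 = 5040.
Total: 10 × 5040 = 50400.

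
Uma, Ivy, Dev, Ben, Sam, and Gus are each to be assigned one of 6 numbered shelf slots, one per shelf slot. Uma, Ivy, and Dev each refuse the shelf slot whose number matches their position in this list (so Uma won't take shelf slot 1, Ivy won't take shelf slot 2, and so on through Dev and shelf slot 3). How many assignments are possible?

Let Aᵢ (for i ∈ {1, 2, 3}) be the placements that put person i in their forbidden shelf slot. Any j of these fix j positions, leaving (6−j)! ways to fill the rest, and there are C(3,j) ways to pick which j.
By inclusion–exclusion, the number of valid placements is Σ_{j=0}^{3} (−1)^j C(3,j)·(6−j)!.
Computing: 720 − 360 + 72 − 6 = 426.

426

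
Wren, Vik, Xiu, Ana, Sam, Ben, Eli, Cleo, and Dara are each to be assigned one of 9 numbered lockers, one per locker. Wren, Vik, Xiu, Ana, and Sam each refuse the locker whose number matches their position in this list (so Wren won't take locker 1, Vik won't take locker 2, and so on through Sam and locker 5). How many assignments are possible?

Let Aᵢ (for 1 ≤ i ≤ 5) be the placements that put person i in their forbidden locker. Any j of these fix j positions, leaving (9−j)! ways to fill the rest, and there are C(5,j) ways to pick which j.
By inclusion–exclusion, the number of valid placements is Σ_{j=0}^{5} (−1)^j C(5,j)·(9−j)!.
Computing: 362880 − 201600 + 50400 − 7200 + 600 − 24 = 205056.

205056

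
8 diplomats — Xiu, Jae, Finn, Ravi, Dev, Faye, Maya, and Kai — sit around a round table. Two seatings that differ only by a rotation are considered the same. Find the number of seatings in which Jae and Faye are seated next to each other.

Glue Jae and Faye into a block (2 internal orders). Seating 7 units around a circle gives (6)! arrangements.
So 2 × (6)! = 2 × 720 = 1440.

1440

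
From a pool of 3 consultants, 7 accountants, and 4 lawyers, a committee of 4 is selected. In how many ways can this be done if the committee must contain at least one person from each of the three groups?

Unrestricted: C(14,4) = 1001 ways to pick any 4 of the 14.
Subtract selections that omit an entire group: no consultants → C(11,4) = 330; no accountants → C(7,4) = 35; no lawyers → C(10,4) = 210.
Add back selections omitting two groups (i.e. drawn from a single group): C(3,4) + C(7,4) + C(4,4) = 36.
By inclusion–exclusion: 1001 − 575 + 36 = 462.

462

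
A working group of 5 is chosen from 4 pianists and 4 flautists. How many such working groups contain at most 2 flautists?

28

Split by how many flautists are chosen (0 through 2).
Sum: C(4,0)·C(4,5) + C(4,1)·C(4,4) + C(4,2)·C(4,3) = 0 + 4 + 24 = 28.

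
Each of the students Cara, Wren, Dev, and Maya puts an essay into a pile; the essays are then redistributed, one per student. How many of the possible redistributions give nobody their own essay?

9

Let Aᵢ be the assignments in which student i gets their own essay. We want the size of the complement of A₁∪…∪A_4.
By inclusion–exclusion this is Σ_{j=0}^{4} (−1)^j C(4,j)·(4−j)!.
Computing: 24 − 24 + 12 − 4 + 1 = 9.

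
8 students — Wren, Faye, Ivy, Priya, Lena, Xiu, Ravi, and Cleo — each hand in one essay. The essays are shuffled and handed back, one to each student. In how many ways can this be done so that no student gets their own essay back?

14833

Let Aᵢ be the assignments in which student i gets their own essay. We want the size of the complement of A₁∪…∪A_8.
By inclusion–exclusion this is Σ_{j=0}^{8} (−1)^j C(8,j)·(8−j)!.
Computing: 40320 − 40320 + 20160 − 6720 + 1680 − 336 + 56 − 8 + 1 = 14833.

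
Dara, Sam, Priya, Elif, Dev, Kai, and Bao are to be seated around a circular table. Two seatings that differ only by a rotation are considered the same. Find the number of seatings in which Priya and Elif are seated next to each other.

240

Treat {Priya, Elif} as one unit (2 internal orders) and seat the resulting 6 units around the table: (5)! circular arrangements.
So 2 × (5)! = 2 × 120 = 240.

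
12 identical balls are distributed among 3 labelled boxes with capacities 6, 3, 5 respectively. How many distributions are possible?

Without the upper bounds there are C(14,2) = 91 ways to split 12 among 3 boxes.
Subtract solutions that violate a single cap (substitute x_i' = x_i − (cap_i+1)): x_1 ≥ 7 gives C(7,2) = 21; x_2 ≥ 4 gives C(10,2) = 45; x_3 ≥ 6 gives C(8,2) = 28. Together 94.
Add back pairs where two caps are both exceeded: 3 + 0 + 6 = 9.
By inclusion–exclusion the count is 91 − 94 + 9 = 6.

6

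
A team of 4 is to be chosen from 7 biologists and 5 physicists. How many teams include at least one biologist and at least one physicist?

455

With no constraint there are C(12,4) = 495 possible selections.
Subtract selections that omit an entire group: no biologists → C(5,4) = 5; no physicists → C(7,4) = 35.
Both groups omitted at once is impossible, so 495 − 40 = 455.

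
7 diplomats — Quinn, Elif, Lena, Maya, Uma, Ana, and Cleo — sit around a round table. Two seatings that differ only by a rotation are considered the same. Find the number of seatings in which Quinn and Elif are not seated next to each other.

Without the restriction there are (6)! = 720 seatings.
Those with Quinn next to Elif: fuse the pair into one unit and seat 6 units around a circle — 2·(5)! = 240.
Subtracting, 720 − 240 = 480.

480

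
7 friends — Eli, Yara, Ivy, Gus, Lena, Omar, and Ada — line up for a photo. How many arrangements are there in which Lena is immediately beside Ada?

Place the 5 others and the Lena-Ada pair as 6 objects in a line; the pair has 2 internal arrangements.
That gives 2 × 6! = 2 × 720 = 1440.

1440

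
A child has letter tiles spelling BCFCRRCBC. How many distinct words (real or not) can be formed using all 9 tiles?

3780

Letter multiplicities in BCFCRRCBC: B×2, C×4, F×1, R×2.
So there are 9! / (4!·2!·2!) = 3780 distinguishable arrangements.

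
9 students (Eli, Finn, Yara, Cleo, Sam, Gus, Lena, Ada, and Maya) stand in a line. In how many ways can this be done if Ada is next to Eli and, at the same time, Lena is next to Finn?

20160

Treat {Ada,Eli} as one block (2 orders) and {Lena,Finn} as another (2 orders).
That leaves 7 units to arrange: 2 × 2 × 7! = 4 × 5040 = 20160.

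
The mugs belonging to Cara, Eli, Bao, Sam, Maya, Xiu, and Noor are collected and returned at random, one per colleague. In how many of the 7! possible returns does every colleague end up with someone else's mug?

1854

This is the derangement count D_7: permutations of 7 items with no fixed point.
By inclusion–exclusion this is Σ_{j=0}^{7} (−1)^j C(7,j)·(7−j)!.
Computing: 5040 − 5040 + 2520 − 840 + 210 − 42 + 7 − 1 = 1854.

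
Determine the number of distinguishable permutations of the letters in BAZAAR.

120

BAZAAR has 6 letters with A appearing 3 times.
The number of distinct arrangements is 6!/(3!) = 720/6 = 120.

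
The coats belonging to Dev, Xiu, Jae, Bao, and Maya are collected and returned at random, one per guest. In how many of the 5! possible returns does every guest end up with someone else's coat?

Count assignments avoiding every fixed point. For any j of the 5 guests fixed to their own coat, the other 5−j can be arranged in (5−j)! ways.
By inclusion–exclusion this is Σ_{j=0}^{5} (−1)^j C(5,j)·(5−j)!.
Computing: 120 − 120 + 60 − 20 + 5 − 1 = 44.

44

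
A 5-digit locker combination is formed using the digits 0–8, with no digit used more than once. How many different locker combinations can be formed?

15120

This is a permutation of 5 out of 9: P(9,5) = 9!/4!.
That product is 9 × 8 × 7 × 6 × 5 = 15120.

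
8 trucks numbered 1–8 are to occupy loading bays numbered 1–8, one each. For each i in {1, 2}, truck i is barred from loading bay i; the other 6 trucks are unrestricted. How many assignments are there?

Let Aᵢ (for i ∈ {1, 2}) be the placements that put truck i in its forbidden loading bay. Any j of these fix j positions, leaving (8−j)! ways to fill the rest, and there are C(2,j) ways to pick which j.
By inclusion–exclusion, the number of valid placements is Σ_{j=0}^{2} (−1)^j C(2,j)·(8−j)!.
Computing: 40320 − 10080 + 720 = 30960.

30960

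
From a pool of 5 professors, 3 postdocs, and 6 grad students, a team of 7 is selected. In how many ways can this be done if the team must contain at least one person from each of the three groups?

Unrestricted: C(14,7) = 3432 ways to pick any 7 of the 14.
Selections missing a whole group: no professors → C(9,7) = 36; no postdocs → C(11,7) = 330; no grad students → C(8,7) = 8.
Add back selections omitting two groups (i.e. drawn from a single group): C(5,7) + C(3,7) + C(6,7) = 0.
By inclusion–exclusion: 3432 − 374 + 0 = 3058.

3058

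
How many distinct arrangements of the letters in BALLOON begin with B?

180

Fix B in the first position and arrange the remaining 6 letters.
Those 6 letters have L appearing twice and O appearing twice, giving (6)!/(2!·2!) = 180.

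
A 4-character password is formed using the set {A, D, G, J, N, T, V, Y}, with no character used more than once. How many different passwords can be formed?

1680

Choose and order 4 of the 8 symbols: the first character has 8 options, the next 7, then 6, 5.
That product is 8 × 7 × 6 × 5 = 1680.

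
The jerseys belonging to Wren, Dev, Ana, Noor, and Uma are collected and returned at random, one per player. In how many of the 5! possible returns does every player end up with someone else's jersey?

44

This is the derangement count D_5: permutations of 5 items with no fixed point.
By inclusion–exclusion this is Σ_{j=0}^{5} (−1)^j C(5,j)·(5−j)!.
Computing: 120 − 120 + 60 − 20 + 5 − 1 = 44.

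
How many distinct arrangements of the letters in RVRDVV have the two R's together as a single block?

Treat the 2 copies of R as a single block. The multiset to arrange is then {RR, D, V, V, V}, 5 items in all.
That gives (5)!/(3!) = 20 arrangements.

20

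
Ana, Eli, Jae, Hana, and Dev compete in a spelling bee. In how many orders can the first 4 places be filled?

120

There are 5 choices for 1st place, 4 for 2nd, and so on down to 2 for position 4.
That gives 5 × 4 × 3 × 2 = 120.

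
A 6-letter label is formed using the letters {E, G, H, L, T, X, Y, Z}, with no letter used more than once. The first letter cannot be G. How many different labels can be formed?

17640

The first letter has 8−1 = 7 choices (anything except G).
The remaining 5 letters are filled from the other 7 symbols without repetition: 7 × 6 × 5 × 4 × 3 = 2520.
Total: 7 × 2520 = 17640.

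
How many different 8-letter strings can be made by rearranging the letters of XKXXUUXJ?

Letter multiplicities in XKXXUUXJ: J×1, K×1, U×2, X×4.
The number of distinct arrangements is 8!/(4!·2!) = 40320/48 = 840.

840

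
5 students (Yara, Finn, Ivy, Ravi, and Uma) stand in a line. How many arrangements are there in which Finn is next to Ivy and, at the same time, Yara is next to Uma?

24

Treat {Finn,Ivy} as one block (2 orders) and {Yara,Uma} as another (2 orders).
That leaves 3 units to arrange: 2 × 2 × 3! = 4 × 6 = 24.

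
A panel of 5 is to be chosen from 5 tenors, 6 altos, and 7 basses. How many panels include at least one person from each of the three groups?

6055

Total 5-person selections from all 18: C(18,5) = 8568.
Selections missing a whole group: no tenors → C(13,5) = 1287; no altos → C(12,5) = 792; no basses → C(11,5) = 462.
Add back selections omitting two groups (i.e. drawn from a single group): C(5,5) + C(6,5) + C(7,5) = 28.
By inclusion–exclusion: 8568 − 2541 + 28 = 6055.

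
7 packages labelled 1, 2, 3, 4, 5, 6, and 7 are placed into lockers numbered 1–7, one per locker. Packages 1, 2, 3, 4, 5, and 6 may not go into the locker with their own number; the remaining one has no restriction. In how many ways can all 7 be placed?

Let Aᵢ (for 1 ≤ i ≤ 6) be the placements that put package i in its forbidden locker. Any j of these fix j positions, leaving (7−j)! ways to fill the rest, and there are C(6,j) ways to pick which j.
By inclusion–exclusion, the number of valid placements is Σ_{j=0}^{6} (−1)^j C(6,j)·(7−j)!.
Computing: 5040 − 4320 + 1800 − 480 + 90 − 12 + 1 = 2119.

2119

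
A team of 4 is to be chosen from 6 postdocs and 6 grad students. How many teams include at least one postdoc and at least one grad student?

465

Total 4-person selections from all 12: C(12,4) = 495.
Subtract selections that omit an entire group: no postdocs → C(6,4) = 15; no grad students → C(6,4) = 15.
Both groups omitted at once is impossible, so 495 − 30 = 465.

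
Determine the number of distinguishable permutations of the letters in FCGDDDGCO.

Letter multiplicities in FCGDDDGCO: C×2, D×3, F×1, G×2, O×1.
Dividing 9! = 362880 by 3!·2!·2! = 24 for the repeated letters gives 15120.

15120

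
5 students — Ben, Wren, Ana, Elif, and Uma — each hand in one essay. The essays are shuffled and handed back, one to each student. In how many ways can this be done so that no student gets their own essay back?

44

Count assignments avoiding every fixed point. For any j of the 5 students fixed to their own essay, the other 5−j can be arranged in (5−j)! ways.
By inclusion–exclusion this is Σ_{j=0}^{5} (−1)^j C(5,j)·(5−j)!.
Computing: 120 − 120 + 60 − 20 + 5 − 1 = 44.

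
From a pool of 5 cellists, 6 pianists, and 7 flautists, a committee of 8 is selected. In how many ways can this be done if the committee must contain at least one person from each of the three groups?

Unrestricted: C(18,8) = 43758 ways to pick any 8 of the 18.
Selections missing a whole group: no cellists → C(13,8) = 1287; no pianists → C(12,8) = 495; no flautists → C(11,8) = 165.
Add back selections omitting two groups (i.e. drawn from a single group): C(5,8) + C(6,8) + C(7,8) = 0.
By inclusion–exclusion: 43758 − 1947 + 0 = 41811.

41811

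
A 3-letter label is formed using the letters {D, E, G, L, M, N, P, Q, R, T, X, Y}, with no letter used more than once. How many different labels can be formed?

This is a permutation of 3 out of 12: P(12,3) = 12!/9!.
12 × 11 × 10 = 1320.

1320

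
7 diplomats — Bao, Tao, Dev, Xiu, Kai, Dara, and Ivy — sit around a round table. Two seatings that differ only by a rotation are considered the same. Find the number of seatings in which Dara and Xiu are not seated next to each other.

480

Without the restriction there are (6)! = 720 seatings.
Those with Dara next to Xiu: fuse the pair into one unit and seat 6 units around a circle — 2·(5)! = 240.
Subtracting, 720 − 240 = 480.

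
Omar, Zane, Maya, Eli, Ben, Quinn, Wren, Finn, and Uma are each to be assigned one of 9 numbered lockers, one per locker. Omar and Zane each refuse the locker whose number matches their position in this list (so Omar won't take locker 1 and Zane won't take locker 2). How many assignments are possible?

287280

Let Aᵢ (for i ∈ {1, 2}) be the placements that put person i in their forbidden locker. Any j of these fix j positions, leaving (9−j)! ways to fill the rest, and there are C(2,j) ways to pick which j.
By inclusion–exclusion, the number of valid placements is Σ_{j=0}^{2} (−1)^j C(2,j)·(9−j)!.
Computing: 362880 − 80640 + 5040 = 287280.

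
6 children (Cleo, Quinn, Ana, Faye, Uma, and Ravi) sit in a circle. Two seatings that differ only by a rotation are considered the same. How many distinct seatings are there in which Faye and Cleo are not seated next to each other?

72

All circular seatings of 6 people number (5)! = 120.
Seatings with Faye beside Cleo: treat them as a block with 2 internal orders, giving 2 × (4)! = 48.
Subtracting, 120 − 48 = 72.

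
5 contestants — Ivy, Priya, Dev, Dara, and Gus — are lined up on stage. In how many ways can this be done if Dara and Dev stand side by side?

48

Treat {Dara, Dev} as a single unit. There are 4 units to order, and the pair itself can be ordered 2 ways.
That gives 2 × 4! = 2 × 24 = 48.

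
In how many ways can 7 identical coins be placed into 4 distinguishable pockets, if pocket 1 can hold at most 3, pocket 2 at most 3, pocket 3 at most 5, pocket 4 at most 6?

Without the upper bounds there are C(10,3) = 120 ways to split 7 among 4 pockets.
Subtract solutions that violate a single cap (substitute x_i' = x_i − (cap_i+1)): x_1 ≥ 4 gives C(6,3) = 20; x_2 ≥ 4 gives C(6,3) = 20; x_3 ≥ 6 gives C(4,3) = 4; x_4 ≥ 7 gives C(3,3) = 1. Together 45.
No two caps can be exceeded simultaneously, so the pair terms are all 0.
By inclusion–exclusion the count is 120 − 45 + 0 = 75.

75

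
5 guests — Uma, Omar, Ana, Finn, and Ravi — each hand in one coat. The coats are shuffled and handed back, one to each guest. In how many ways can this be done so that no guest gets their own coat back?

This is the derangement count D_5: permutations of 5 items with no fixed point.
By inclusion–exclusion this is Σ_{j=0}^{5} (−1)^j C(5,j)·(5−j)!.
Computing: 120 − 120 + 60 − 20 + 5 − 1 = 44.

44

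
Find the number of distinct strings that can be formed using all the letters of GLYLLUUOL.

GLYLLUUOL has 9 letters with L appearing 4 times and U appearing twice.
So there are 9! / (4!·2!) = 7560 distinguishable arrangements.

7560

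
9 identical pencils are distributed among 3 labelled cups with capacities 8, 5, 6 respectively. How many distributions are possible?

Ignoring the caps, the number of non-negative solutions to x_1+…+x_3 = 9 is C(11,2) = 55.
Subtract solutions that violate a single cap (substitute x_i' = x_i − (cap_i+1)): x_1 ≥ 9 gives C(2,2) = 1; x_2 ≥ 6 gives C(5,2) = 10; x_3 ≥ 7 gives C(4,2) = 6. Together 17.
No two caps can be exceeded simultaneously, so the pair terms are all 0.
By inclusion–exclusion the count is 55 − 17 + 0 = 38.

38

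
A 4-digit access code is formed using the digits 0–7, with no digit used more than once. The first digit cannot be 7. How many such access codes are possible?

1470

The first digit has 8−1 = 7 choices (anything except 7).
The remaining 3 digits are filled from the other 7 symbols without repetition: 7 × 6 × 5 = 210.
Total: 7 × 210 = 1470.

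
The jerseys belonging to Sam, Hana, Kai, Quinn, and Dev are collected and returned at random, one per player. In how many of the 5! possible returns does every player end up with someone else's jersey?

Count assignments avoiding every fixed point. For any j of the 5 players fixed to their old jersey, the other 5−j can be arranged in (5−j)! ways.
By inclusion–exclusion this is Σ_{j=0}^{5} (−1)^j C(5,j)·(5−j)!.
Computing: 120 − 120 + 60 − 20 + 5 − 1 = 44.

44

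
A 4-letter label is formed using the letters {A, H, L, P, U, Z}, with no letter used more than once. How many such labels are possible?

360

Choose and order 4 of the 6 symbols: the first letter has 6 options, the next 5, then 4, 3.
That product is 6 × 5 × 4 × 3 = 360.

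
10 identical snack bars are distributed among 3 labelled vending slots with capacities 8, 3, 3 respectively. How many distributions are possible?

13

By stars and bars, unrestricted non-negative solutions to x_1+…+x_3 = 10 number C(10+2,2) = 66.
Subtract solutions that violate a single cap (substitute x_i' = x_i − (cap_i+1)): x_1 ≥ 9 gives C(3,2) = 3; x_2 ≥ 4 gives C(8,2) = 28; x_3 ≥ 4 gives C(8,2) = 28. Together 59.
Add back pairs where two caps are both exceeded: 0 + 0 + 6 = 6.
By inclusion–exclusion the count is 66 − 59 + 6 = 13.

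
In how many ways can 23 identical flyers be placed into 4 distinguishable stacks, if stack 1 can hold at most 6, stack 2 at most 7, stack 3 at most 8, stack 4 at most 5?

By stars and bars, unrestricted non-negative solutions to x_1+…+x_4 = 23 number C(23+3,3) = 2600.
Subtract solutions that violate a single cap (substitute x_i' = x_i − (cap_i+1)): x_1 ≥ 7 gives C(19,3) = 969; x_2 ≥ 8 gives C(18,3) = 816; x_3 ≥ 9 gives C(17,3) = 680; x_4 ≥ 6 gives C(20,3) = 1140. Together 3605.
Add back pairs where two caps are both exceeded: 165 + 120 + 286 + 84 + 220 + 165 = 1040.
Subtract triples: 0 + 10 + 4 + 1 = 15.
By inclusion–exclusion the count is 2600 − 3605 + 1040 − 15 = 20.

20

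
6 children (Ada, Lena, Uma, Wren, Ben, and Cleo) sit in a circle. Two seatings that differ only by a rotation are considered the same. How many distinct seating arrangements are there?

120

Fix one person's seat to break rotational symmetry; the remaining 5 people can be arranged in (5)! = 120 ways.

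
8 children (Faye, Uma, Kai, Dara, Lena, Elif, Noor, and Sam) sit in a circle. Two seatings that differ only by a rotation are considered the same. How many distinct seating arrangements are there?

Fix one person's seat to break rotational symmetry; the remaining 7 people can be arranged in (7)! = 5040 ways.

5040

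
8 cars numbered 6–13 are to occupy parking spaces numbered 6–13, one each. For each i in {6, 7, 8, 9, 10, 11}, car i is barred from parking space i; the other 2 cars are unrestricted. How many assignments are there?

Let Aᵢ (for 6 ≤ i ≤ 11) be the placements that put car i in its forbidden parking space. Any j of these fix j positions, leaving (8−j)! ways to fill the rest, and there are C(6,j) ways to pick which j.
By inclusion–exclusion, the number of valid placements is Σ_{j=0}^{6} (−1)^j C(6,j)·(8−j)!.
Computing: 40320 − 30240 + 10800 − 2400 + 360 − 36 + 2 = 18806.

18806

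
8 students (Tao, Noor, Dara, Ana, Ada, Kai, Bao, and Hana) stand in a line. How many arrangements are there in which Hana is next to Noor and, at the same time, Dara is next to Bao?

2880

Treat {Hana,Noor} as one block (2 orders) and {Dara,Bao} as another (2 orders).
That leaves 6 units to arrange: 2 × 2 × 6! = 4 × 720 = 2880.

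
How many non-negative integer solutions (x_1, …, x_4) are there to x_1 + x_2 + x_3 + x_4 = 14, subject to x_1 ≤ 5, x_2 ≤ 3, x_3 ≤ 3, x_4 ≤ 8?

48

Ignoring the caps, the number of non-negative solutions to x_1+…+x_4 = 14 is C(17,3) = 680.
Subtract solutions that violate a single cap (substitute x_i' = x_i − (cap_i+1)): x_1 ≥ 6 gives C(11,3) = 165; x_2 ≥ 4 gives C(13,3) = 286; x_3 ≥ 4 gives C(13,3) = 286; x_4 ≥ 9 gives C(8,3) = 56. Together 793.
Add back pairs where two caps are both exceeded: 35 + 35 + 0 + 84 + 4 + 4 = 162.
Subtract triples: 1 + 0 + 0 + 0 = 1.
By inclusion–exclusion the count is 680 − 793 + 162 − 1 = 48.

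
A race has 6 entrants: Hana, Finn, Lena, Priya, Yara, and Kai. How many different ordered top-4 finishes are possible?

360

There are 6 choices for 1st place, 5 for 2nd, and so on down to 3 for position 4.
That gives 6 × 5 × 4 × 3 = 360.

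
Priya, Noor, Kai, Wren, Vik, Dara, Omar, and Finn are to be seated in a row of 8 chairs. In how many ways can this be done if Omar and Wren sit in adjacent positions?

Glue Omar and Wren into one block (2 internal orders), leaving 7 units to arrange in a row.
That gives 2 × 7! = 2 × 5040 = 10080.

10080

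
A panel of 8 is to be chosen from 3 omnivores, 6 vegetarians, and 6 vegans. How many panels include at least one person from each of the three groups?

5922

Total 8-person selections from all 15: C(15,8) = 6435.
Selections missing a whole group: no omnivores → C(12,8) = 495; no vegetarians → C(9,8) = 9; no vegans → C(9,8) = 9.
Add back selections omitting two groups (i.e. drawn from a single group): C(3,8) + C(6,8) + C(6,8) = 0.
By inclusion–exclusion: 6435 − 513 + 0 = 5922.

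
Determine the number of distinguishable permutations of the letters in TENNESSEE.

3780

The 9 letters of TENNESSEE have repeats: E appearing 4 times, N appearing twice, and S appearing twice.
So there are 9! / (4!·2!·2!) = 3780 distinguishable arrangements.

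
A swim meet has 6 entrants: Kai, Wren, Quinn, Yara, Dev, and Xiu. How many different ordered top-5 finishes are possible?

There are 6 choices for 1st place, 5 for 2nd, and so on down to 2 for position 5.
That gives 6 × 5 × 4 × 3 × 2 = 720.

720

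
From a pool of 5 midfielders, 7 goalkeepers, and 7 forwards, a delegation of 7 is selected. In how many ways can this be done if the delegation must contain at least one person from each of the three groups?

With no constraint there are C(19,7) = 50388 possible selections.
Selections missing a whole group: no midfielders → C(14,7) = 3432; no goalkeepers → C(12,7) = 792; no forwards → C(12,7) = 792.
Add back selections omitting two groups (i.e. drawn from a single group): C(5,7) + C(7,7) + C(7,7) = 2.
By inclusion–exclusion: 50388 − 5016 + 2 = 45374.

45374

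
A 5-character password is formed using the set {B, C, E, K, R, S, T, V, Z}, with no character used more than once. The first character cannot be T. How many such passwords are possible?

The first character has 9−1 = 8 choices (anything except T).
The remaining 4 characters are filled from the other 8 symbols without repetition: 8 × 7 × 6 × 5 = 1680.
Total: 8 × 1680 = 13440.

13440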